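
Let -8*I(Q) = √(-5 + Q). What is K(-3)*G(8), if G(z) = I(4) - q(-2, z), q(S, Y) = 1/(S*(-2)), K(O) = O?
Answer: ¾ + 3*I/8 ≈ 0.75 + 0.375*I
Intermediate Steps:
q(S, Y) = -1/(2*S) (q(S, Y) = 1/(-2*S) = -1/(2*S))
I(Q) = -√(-5 + Q)/8
G(z) = -¼ - I/8 (G(z) = -√(-5 + 4)/8 - (-1)/(2*(-2)) = -I/8 - (-1)*(-1)/(2*2) = -I/8 - 1*¼ = -I/8 - ¼ = -¼ - I/8)
K(-3)*G(8) = -3*(-¼ - I/8) = ¾ + 3*I/8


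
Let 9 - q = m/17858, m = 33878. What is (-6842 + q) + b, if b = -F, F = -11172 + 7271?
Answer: -26196767/8929 ≈ -2933.9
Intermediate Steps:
F = -3901
q = 63422/8929 (q = 9 - 33878/17858 = 9 - 1*16939/8929 = 9 - 16939/8929 = 63422/8929 ≈ 7.1029)
b = 3901 (b = -1*(-3901) = 3901)
(-6842 + q) + b = (-6842 + 63422/8929) + 3901 = -61028796/8929 + 3901 = -26196767/8929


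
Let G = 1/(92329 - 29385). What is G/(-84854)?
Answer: -1/5341050176 ≈ -1.8723e-10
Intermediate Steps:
G = 1/62944 ≈ 1.5887e-5
G/(-84854) = (1/62944)/(-84854) = (1/62944)*(-1/84854) = -1/5341050176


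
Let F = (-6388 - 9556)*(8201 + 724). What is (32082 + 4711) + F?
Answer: -142263407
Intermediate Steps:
F = -142300200 (F = -15944*8925 = -142300200)
(32082 + 4711) + F = (32082 + 4711) - 142300200 = 36793 - 142300200 = -142263407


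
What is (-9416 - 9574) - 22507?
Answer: -41497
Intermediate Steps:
(-9416 - 9574) - 22507 = -18990 - 22507 = -41497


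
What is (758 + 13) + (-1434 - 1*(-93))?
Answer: -570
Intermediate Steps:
(758 + 13) + (-1434 - 1*(-93)) = 771 + (-1434 + 93) = 771 - 1341 = -570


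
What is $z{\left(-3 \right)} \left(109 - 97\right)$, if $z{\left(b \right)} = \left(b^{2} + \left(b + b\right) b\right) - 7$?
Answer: $240$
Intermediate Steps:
$z{\left(b \right)} = -7 + 3 b^{2}$ ($z{\left(b \right)} = \left(b^{2} + 2 b b\right) - 7 = \left(b^{2} + 2 b^{2}\right) - 7 = 3 b^{2} - 7 = -7 + 3 b^{2}$)
$z{\left(-3 \right)} \left(109 - 97\right) = \left(-7 + 3 \left(-3\right)^{2}\right) \left(109 - 97\right) = \left(-7 + 3 \cdot 9\right) 12 = \left(-7 + 27\right) 12 = 20 \cdot 12 = 240$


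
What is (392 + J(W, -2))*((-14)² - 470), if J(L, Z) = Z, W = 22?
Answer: -106860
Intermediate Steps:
(392 + J(W, -2))*((-14)² - 470) = (392 - 2)*((-14)² - 470) = 390*(196 - 470) = 390*(-274) = -106860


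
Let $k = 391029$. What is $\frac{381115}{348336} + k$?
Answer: $\frac{136209858859}{348336} \approx 3.9103 \cdot 10^{5}$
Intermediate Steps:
$\frac{381115}{348336} + k = \frac{381115}{348336} + 391029 = \frac{136209858859}{348336}$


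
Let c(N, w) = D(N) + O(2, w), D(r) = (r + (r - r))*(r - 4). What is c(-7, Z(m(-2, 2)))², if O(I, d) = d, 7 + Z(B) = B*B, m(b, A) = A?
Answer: 5476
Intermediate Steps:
Z(B) = -7 + B² (Z(B) = -7 + B*B = -7 + B²)
D(r) = r*(-4 + r) (D(r) = (r + 0)*(-4 + r) = r*(-4 + r))
c(N, w) = w + N*(-4 + N) (c(N, w) = N*(-4 + N) + w = w + N*(-4 + N))
c(-7, Z(m(-2, 2)))² = ((-7 + 2²) - 7*(-4 - 7))² = ((-7 + 4) - 7*(-11))² = (-3 + 77)² = 74² = 5476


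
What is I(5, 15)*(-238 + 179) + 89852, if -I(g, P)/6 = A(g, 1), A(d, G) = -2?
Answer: 89144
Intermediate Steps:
I(g, P) = 12 (I(g, P) = -6*(-2) = 12)
I(5, 15)*(-238 + 179) + 89852 = 12*(-238 + 179) + 89852 = 12*(-59) + 89852 = -708 + 89852 = 89144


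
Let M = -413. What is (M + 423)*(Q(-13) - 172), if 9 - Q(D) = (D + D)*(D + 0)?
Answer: -5010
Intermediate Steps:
Q(D) = 9 - 2*D² (Q(D) = 9 - (D + D)*(D + 0) = 9 - 2*D*D = 9 - 2*D²)
(M + 423)*(Q(-13) - 172) = (-413 + 423)*((9 - 2*(-13)²) - 172) = 10*((9 - 2*169) - 172) = 10*((9 - 338) - 172) = 10*(-329 - 172) = 10*(-501) = -5010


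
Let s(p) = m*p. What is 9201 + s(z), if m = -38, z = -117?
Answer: 13647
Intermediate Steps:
s(p) = -38*p
9201 + s(z) = 9201 - 38*(-117) = 9201 + 4446 = 13647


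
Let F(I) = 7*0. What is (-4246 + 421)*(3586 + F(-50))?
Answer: -13716450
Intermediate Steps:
F(I) = 0
(-4246 + 421)*(3586 + F(-50)) = (-4246 + 421)*(3586 + 0) = -3825*3586 = -13716450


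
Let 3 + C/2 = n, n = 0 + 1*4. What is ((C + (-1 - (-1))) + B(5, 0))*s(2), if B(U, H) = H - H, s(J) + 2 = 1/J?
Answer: -3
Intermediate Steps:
s(J) = -2 + 1/J
B(U, H) = 0
n = 4 (n = 0 + 4 = 4)
C = 2 (C = -6 + 2*4 = -6 + 8 = 2)
((C + (-1 - (-1))) + B(5, 0))*s(2) = ((2 + (-1 - (-1))) + 0)*(-2 + 1/2) = ((2 + (-1 - 1*(-1))) + 0)*(-2 + 1/2) = ((2 + (-1 + 1)) + 0)*(-3/2) = ((2 + 0) + 0)*(-3/2) = (2 + 0)*(-3/2) = 2*(-3/2) = -3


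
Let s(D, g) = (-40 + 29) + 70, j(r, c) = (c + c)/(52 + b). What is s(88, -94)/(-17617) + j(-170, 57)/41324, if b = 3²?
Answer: -73358369/22204149694 ≈ -0.0033038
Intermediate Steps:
b = 9
j(r, c) = 2*c/61 (j(r, c) = (c + c)/(52 + 9) = (2*c)/61 = (2*c)*(1/61) = 2*c/61)
s(D, g) = 59 (s(D, g) = -11 + 70 = 59)
s(88, -94)/(-17617) + j(-170, 57)/41324 = 59/(-17617) + ((2/61)*57)/41324 = 59*(-1/17617) + (114/61)*(1/41324) = -59/17617 + 57/1260382 = -73358369/22204149694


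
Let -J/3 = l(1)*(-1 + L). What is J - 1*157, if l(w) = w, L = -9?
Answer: -127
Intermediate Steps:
J = 30 (J = -3*(-1 - 9) = -3*(-10) = 30)
J - 1*157 = 30 - 1*157 = 30 - 157 = -127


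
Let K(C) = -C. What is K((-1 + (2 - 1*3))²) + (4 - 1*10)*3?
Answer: -22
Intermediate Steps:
K((-1 + (2 - 1*3))²) + (4 - 1*10)*3 = -(-1 + (2 - 1*3))² + (4 - 1*10)*3 = -(-1 + (2 - 3))² + (4 - 10)*3 = -(-1 - 1)² - 6*3 = -1*(-2)² - 18 = -1*4 - 18 = -4 - 18 = -22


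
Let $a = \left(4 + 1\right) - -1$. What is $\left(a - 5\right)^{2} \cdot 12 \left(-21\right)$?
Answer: $-252$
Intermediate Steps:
$a = 6$ ($a = 5 + 1 = 6$)
$\left(a - 5\right)^{2} \cdot 12 \left(-21\right) = \left(6 - 5\right)^{2} \cdot 12 \left(-21\right) = 1^{2} \cdot 12 \left(-21\right) = 1 \cdot 12 \left(-21\right) = 12 \left(-21\right) = -252$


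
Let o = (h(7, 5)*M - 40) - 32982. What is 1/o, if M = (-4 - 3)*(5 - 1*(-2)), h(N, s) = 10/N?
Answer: -1/33092 ≈ -3.0219e-5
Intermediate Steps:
M = -49 (M = -7*(5 + 2) = -7*7 = -49)
o = -33092 (o = ((10/7)*(-49) - 40) - 32982 = (-70 - 40) - 32982 = -110 - 32982 = -33092)
1/o = 1/(-33092) = -1/33092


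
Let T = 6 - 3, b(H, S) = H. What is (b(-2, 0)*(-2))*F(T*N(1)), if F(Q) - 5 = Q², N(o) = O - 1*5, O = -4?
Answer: 2936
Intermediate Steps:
N(o) = -9 (N(o) = -4 - 1*5 = -4 - 5 = -9)
T = 3
F(Q) = 5 + Q²
(b(-2, 0)*(-2))*F(T*N(1)) = (-2*(-2))*(5 + (3*(-9))²) = 4*(5 + (-27)²) = 4*(5 + 729) = 4*734 = 2936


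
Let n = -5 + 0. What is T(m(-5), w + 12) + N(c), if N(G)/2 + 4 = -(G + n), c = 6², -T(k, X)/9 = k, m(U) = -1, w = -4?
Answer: -61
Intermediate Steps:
n = -5
T(k, X) = -9*k
c = 36
N(G) = 2 - 2*G (N(G) = -8 + 2*(-(G - 5)) = -8 + 2*(-(-5 + G)) = -8 + 2*(5 - G) = -8 + (10 - 2*G) = 2 - 2*G)
T(m(-5), w + 12) + N(c) = -9*(-1) + (2 - 2*36) = 9 + (2 - 72) = 9 - 70 = -61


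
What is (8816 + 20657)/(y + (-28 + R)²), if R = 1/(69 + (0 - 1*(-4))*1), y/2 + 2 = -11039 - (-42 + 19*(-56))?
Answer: -157061617/101713381 ≈ -1.5442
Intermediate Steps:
y = -19870 (y = -4 + 2*(-11039 - (-42 + 19*(-56))) = -4 + 2*(-11039 - (-42 - 1064)) = -4 + 2*(-11039 - 1*(-1106)) = -4 + 2*(-11039 + 1106) = -4 + 2*(-9933) = -4 - 19866 = -19870)
R = 1/73 (R = 1/(69 + (0 + 4)*1) = 1/(69 + 4*1) = 1/(69 + 4) = 1/73 ≈ 0.013699)
(8816 + 20657)/(y + (-28 + R)²) = (8816 + 20657)/(-19870 + (-28 + 1/73)²) = 29473/(-19870 + (-2043/73)²) = 29473/(-19870 + 4173849/5329) = 29473/(-101713381/5329) = 29473*(-5329/101713381) = -157061617/101713381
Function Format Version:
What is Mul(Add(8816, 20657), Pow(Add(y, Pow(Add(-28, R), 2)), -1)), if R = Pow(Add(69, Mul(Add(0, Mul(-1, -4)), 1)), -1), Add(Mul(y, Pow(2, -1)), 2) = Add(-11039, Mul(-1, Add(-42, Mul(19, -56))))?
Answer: Rational(-157061617, 101713381) ≈ -1.5442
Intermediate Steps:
y = -19870 (y = Add(-4, Mul(2, Add(-11039, Mul(-1, Add(-42, Mul(19, -56)))))) = Add(-4, Mul(2, Add(-11039, Mul(-1, Add(-42, -1064))))) = Add(-4, Mul(2, Add(-11039, Mul(-1, -1106)))) = Add(-4, Mul(2, Add(-11039, 1106))) = Add(-4, Mul(2, -9933)) = Add(-4, -19866) = -19870)
R = Rational(1, 73) (R = Pow(Add(69, Mul(Add(0, 4), 1)), -1) = Pow(Add(69, Mul(4, 1)), -1) = Pow(Add(69, 4), -1) = Pow(73, -1) = Rational(1, 73) ≈ 0.013699)
Mul(Add(8816, 20657), Pow(Add(y, Pow(Add(-28, R), 2)), -1)) = Mul(Add(8816, 20657), Pow(Add(-19870, Pow(Add(-28, Rational(1, 73)), 2)), -1)) = Mul(29473, Pow(Add(-19870, Pow(Rational(-2043, 73), 2)), -1)) = Mul(29473, Pow(Add(-19870, Rational(4173849, 5329)), -1)) = Mul(29473, Pow(Rational(-101713381, 5329), -1)) = Mul(29473, Rational(-5329, 101713381)) = Rational(-157061617, 101713381)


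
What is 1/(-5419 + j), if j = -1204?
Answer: -1/6623 ≈ -0.00015099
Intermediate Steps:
1/(-5419 + j) = 1/(-5419 - 1204) = 1/(-6623) = -1/6623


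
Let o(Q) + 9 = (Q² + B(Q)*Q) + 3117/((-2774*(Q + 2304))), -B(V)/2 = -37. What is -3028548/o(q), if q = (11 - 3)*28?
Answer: -21238213760256/468046764179 ≈ -45.376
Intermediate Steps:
B(V) = 74 (B(V) = -2*(-37) = 74)
q = 224 (q = 8*28 = 224)
o(Q) = -9 + Q² + 74*Q + 3117/(-6391296 - 2774*Q) (o(Q) = -9 + ((Q² + 74*Q) + 3117/((-2774*(Q + 2304)))) = -9 + ((Q² + 74*Q) + 3117/((-2774*(2304 + Q)))) = -9 + ((Q² + 74*Q) + 3117/(-6391296 - 2774*Q)) = -9 + (Q² + 74*Q + 3117/(-6391296 - 2774*Q)) = -9 + Q² + 74*Q + 3117/(-6391296 - 2774*Q))
-3028548/o(q) = -3028548*(2304 + 224)/(-57524781/2774 + 224³ + 2378*224² + 170487*224) = -3028548*2528/(-57524781/2774 + 11239424 + 2378*50176 + 38189088) = -3028548*2528/(-57524781/2774 + 11239424 + 119318528 + 38189088) = -3028548/((1/2528)*(468046764179/2774)) = -3028548/468046764179/7012672 = -3028548*7012672/468046764179 = -21238213760256/468046764179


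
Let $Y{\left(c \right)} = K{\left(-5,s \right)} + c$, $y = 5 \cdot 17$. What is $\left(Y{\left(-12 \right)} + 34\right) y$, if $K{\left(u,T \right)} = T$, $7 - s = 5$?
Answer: $2040$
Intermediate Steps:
$y = 85$
$s = 2$ ($s = 7 - 5 = 2$)
$Y{\left(c \right)} = 2 + c$
$\left(Y{\left(-12 \right)} + 34\right) y = \left(\left(2 - 12\right) + 34\right) 85 = \left(-10 + 34\right) 85 = 24 \cdot 85 = 2040$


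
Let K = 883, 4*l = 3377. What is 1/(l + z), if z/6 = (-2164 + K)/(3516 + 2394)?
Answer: 3940/3321221 ≈ 0.0011863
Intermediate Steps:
l = 3377/4 (l = (¼)*3377 = 3377/4 ≈ 844.25)
z = -1281/985 (z = 6*((-2164 + 883)/(3516 + 2394)) = 6*(-1281/5910) = 6*(-1281*1/5910) = 6*(-427/1970) = -1281/985 ≈ -1.3005)
1/(l + z) = 1/(3377/4 - 1281/985) = 1/(3321221/3940) = 3940/3321221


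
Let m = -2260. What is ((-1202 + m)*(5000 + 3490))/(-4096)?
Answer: 7348095/1024 ≈ 7175.9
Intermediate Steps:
((-1202 + m)*(5000 + 3490))/(-4096) = ((-1202 - 2260)*(5000 + 3490))/(-4096) = -3462*8490*(-1/4096) = -29392380*(-1/4096) = 7348095/1024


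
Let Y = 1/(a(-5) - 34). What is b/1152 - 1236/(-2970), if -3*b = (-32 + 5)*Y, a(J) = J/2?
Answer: 961937/2312640 ≈ 0.41595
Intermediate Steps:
a(J) = J/2 (a(J) = J*(1/2) = J/2)
Y = -2/73 (Y = 1/((1/2)*(-5) - 34) = 1/(-5/2 - 34) = 1/(-73/2) = -2/73 ≈ -0.027397)
b = -18/73 (b = -(-32 + 5)*(-2)/(3*73) = -(-9)*(-2)/73 = -1/3*54/73 = -18/73 ≈ -0.24658)
b/1152 - 1236/(-2970) = -18/73/1152 - 1236/(-2970) = -18/73*1/1152 - 1236*(-1/2970) = -1/4672 + 206/495 = 961937/2312640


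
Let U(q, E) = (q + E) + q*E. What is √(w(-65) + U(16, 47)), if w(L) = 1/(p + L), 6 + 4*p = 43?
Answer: 7*√827107/223 ≈ 28.548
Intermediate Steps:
p = 37/4 (p = -3/2 + (¼)*43 = -3/2 + 43/4 = 37/4 ≈ 9.2500)
U(q, E) = E + q + E*q (U(q, E) = (E + q) + E*q = E + q + E*q)
w(L) = 1/(37/4 + L)
√(w(-65) + U(16, 47)) = √(4/(37 + 4*(-65)) + (47 + 16 + 47*16)) = √(4/(37 - 260) + (47 + 16 + 752)) = √(4/(-223) + 815) = √(4*(-1/223) + 815) = √(-4/223 + 815) = √(181741/223) = 7*√827107/223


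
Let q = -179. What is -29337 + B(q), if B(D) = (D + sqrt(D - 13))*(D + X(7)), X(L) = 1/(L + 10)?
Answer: 45789/17 - 24336*I*sqrt(3)/17 ≈ 2693.5 - 2479.5*I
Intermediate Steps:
X(L) = 1/(10 + L)
B(D) = (1/17 + D)*(D + sqrt(-13 + D)) (B(D) = (D + sqrt(D - 13))*(D + 1/(10 + 7)) = (D + sqrt(-13 + D))*(D + 1/17) = (D + sqrt(-13 + D))*(1/17 + D) = (1/17 + D)*(D + sqrt(-13 + D)))
-29337 + B(q) = -29337 + ((-179)**2 + (1/17)*(-179) + sqrt(-13 - 179)/17 - 179*sqrt(-13 - 179)) = -29337 + (32041 - 179/17 + sqrt(-192)/17 - 1432*I*sqrt(3)) = -29337 + (32041 - 179/17 + (8*I*sqrt(3))/17 - 1432*I*sqrt(3)) = -29337 + (32041 - 179/17 + 8*I*sqrt(3)/17 - 1432*I*sqrt(3)) = -29337 + (544518/17 - 24336*I*sqrt(3)/17) = 45789/17 - 24336*I*sqrt(3)/17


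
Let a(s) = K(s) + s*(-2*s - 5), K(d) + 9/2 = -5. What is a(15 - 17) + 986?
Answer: 1957/2 ≈ 978.50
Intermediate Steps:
K(d) = -19/2 (K(d) = -9/2 - 5 = -19/2)
a(s) = -19/2 + s*(-5 - 2*s) (a(s) = -19/2 + s*(-2*s - 5) = -19/2 + s*(-5 - 2*s))
a(15 - 17) + 986 = (-19/2 - 5*(15 - 17) - 2*(15 - 17)²) + 986 = (-19/2 - 5*(-2) - 2*(-2)²) + 986 = (-19/2 + 10 - 2*4) + 986 = (-19/2 + 10 - 8) + 986 = -15/2 + 986 = 1957/2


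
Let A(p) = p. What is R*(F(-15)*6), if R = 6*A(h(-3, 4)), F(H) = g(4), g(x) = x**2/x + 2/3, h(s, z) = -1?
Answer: -168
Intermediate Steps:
g(x) = 2/3 + x (g(x) = x + 2*(1/3) = x + 2/3 = 2/3 + x)
F(H) = 14/3 (F(H) = 2/3 + 4 = 14/3)
R = -6 (R = 6*(-1) = -6)
R*(F(-15)*6) = -28*6 = -6*28 = -168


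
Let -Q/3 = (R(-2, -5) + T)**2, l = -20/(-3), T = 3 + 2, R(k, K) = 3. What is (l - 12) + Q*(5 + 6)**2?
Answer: -69712/3 ≈ -23237.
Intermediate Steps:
T = 5
l = 20/3 (l = -20*(-1/3) = 20/3 ≈ 6.6667)
Q = -192 (Q = -3*(3 + 5)**2 = -3*8**2 = -3*64 = -192)
(l - 12) + Q*(5 + 6)**2 = (20/3 - 12) - 192*(5 + 6)**2 = -16/3 - 192*11**2 = -16/3 - 192*121 = -16/3 - 23232 = -69712/3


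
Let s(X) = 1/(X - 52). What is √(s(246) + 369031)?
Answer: √13888850910/194 ≈ 607.48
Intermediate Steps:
s(X) = 1/(-52 + X)
√(s(246) + 369031) = √(1/(-52 + 246) + 369031) = √(1/194 + 369031) = √(71592015/194) = √13888850910/194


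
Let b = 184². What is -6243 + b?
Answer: 27613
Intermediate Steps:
b = 33856
-6243 + b = -6243 + 33856 = 27613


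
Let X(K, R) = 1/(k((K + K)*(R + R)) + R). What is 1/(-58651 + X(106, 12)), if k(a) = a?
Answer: -5100/299120099 ≈ -1.7050e-5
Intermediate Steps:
X(K, R) = 1/(R + 4*K*R) (X(K, R) = 1/((K + K)*(R + R) + R) = 1/((2*K)*(2*R) + R) = 1/(4*K*R + R) = 1/(R + 4*K*R))
1/(-58651 + X(106, 12)) = 1/(-58651 + 1/(12*(1 + 4*106))) = 1/(-58651 + 1/(12*(1 + 424))) = 1/(-58651 + (1/12)/425) = 1/(-58651 + (1/12)*(1/425)) = 1/(-58651 + 1/5100) = 1/(-299120099/5100) = -5100/299120099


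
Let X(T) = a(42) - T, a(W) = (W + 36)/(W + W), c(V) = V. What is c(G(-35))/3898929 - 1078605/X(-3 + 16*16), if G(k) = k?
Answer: 58875660273115/13759320441 ≈ 4279.0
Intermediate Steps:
a(W) = (36 + W)/(2*W) (a(W) = (36 + W)/((2*W)) = (36 + W)*(1/(2*W)) = (36 + W)/(2*W))
X(T) = 13/14 - T (X(T) = (½)*(36 + 42)/42 - T = (½)*(1/42)*78 - T = 13/14 - T)
c(G(-35))/3898929 - 1078605/X(-3 + 16*16) = -35/3898929 - 1078605/(13/14 - (-3 + 16*16)) = -35*1/3898929 - 1078605/(13/14 - (-3 + 256)) = -35/3898929 - 1078605/(13/14 - 1*253) = -35/3898929 - 1078605/(13/14 - 253) = -35/3898929 - 1078605/(-3529/14) = -35/3898929 - 1078605*(-14/3529) = -35/3898929 + 15100470/3529 = 58875660273115/13759320441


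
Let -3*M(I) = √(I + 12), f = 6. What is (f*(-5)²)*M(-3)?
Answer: -150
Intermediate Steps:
M(I) = -√(12 + I)/3 (M(I) = -√(I + 12)/3 = -√(12 + I)/3)
(f*(-5)²)*M(-3) = (6*(-5)²)*(-√(12 - 3)/3) = (6*25)*(-√9/3) = 150*(-⅓*3) = 150*(-1) = -150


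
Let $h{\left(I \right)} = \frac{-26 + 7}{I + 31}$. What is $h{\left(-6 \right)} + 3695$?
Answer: $\frac{92356}{25} \approx 3694.2$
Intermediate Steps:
$h{\left(I \right)} = - \frac{19}{31 + I}$
$h{\left(-6 \right)} + 3695 = - \frac{19}{31 - 6} + 3695 = - \frac{19}{25} + 3695 = \frac{92356}{25}$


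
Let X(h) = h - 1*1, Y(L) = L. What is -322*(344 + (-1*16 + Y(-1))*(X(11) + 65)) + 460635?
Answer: 760417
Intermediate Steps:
X(h) = -1 + h (X(h) = h - 1 = -1 + h)
-322*(344 + (-1*16 + Y(-1))*(X(11) + 65)) + 460635 = -322*(344 + (-1*16 - 1)*((-1 + 11) + 65)) + 460635 = -322*(344 + (-16 - 1)*(10 + 65)) + 460635 = -322*(344 - 17*75) + 460635 = -322*(344 - 1275) + 460635 = -322*(-931) + 460635 = 299782 + 460635 = 760417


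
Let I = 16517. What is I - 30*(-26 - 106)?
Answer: 20477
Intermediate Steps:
I - 30*(-26 - 106) = 16517 - 30*(-26 - 106) = 16517 - 30*(-132) = 16517 + 3960 = 20477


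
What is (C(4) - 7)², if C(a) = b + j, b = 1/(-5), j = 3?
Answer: 441/25 ≈ 17.640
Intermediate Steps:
b = -⅕ ≈ -0.20000
C(a) = 14/5 (C(a) = -⅕ + 3 = 14/5)
(C(4) - 7)² = (14/5 - 7)² = (-21/5)² = 441/25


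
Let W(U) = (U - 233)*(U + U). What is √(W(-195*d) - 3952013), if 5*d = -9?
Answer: I*√3869177 ≈ 1967.0*I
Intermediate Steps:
d = -9/5 (d = (⅕)*(-9) = -9/5 ≈ -1.8000)
W(U) = 2*U*(-233 + U) (W(U) = (-233 + U)*(2*U) = 2*U*(-233 + U))
√(W(-195*d) - 3952013) = √(2*(-195*(-9/5))*(-233 - 195*(-9/5)) - 3952013) = √(2*351*(-233 + 351) - 3952013) = √(2*351*118 - 3952013) = √(82836 - 3952013) = √(-3869177) = I*√3869177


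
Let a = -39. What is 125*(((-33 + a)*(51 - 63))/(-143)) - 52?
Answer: -115436/143 ≈ -807.25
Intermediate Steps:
125*(((-33 + a)*(51 - 63))/(-143)) - 52 = 125*(((-33 - 39)*(51 - 63))/(-143)) - 52 = 125*(-72*(-12)*(-1/143)) - 52 = 125*(864*(-1/143)) - 52 = 125*(-864/143) - 52 = -108000/143 - 52 = -115436/143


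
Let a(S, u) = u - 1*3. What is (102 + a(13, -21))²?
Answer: 6084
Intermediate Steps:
a(S, u) = -3 + u (a(S, u) = u - 3 = -3 + u)
(102 + a(13, -21))² = (102 + (-3 - 21))² = (102 - 24)² = 78² = 6084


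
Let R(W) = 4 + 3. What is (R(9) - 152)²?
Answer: 21025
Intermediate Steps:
R(W) = 7
(R(9) - 152)² = (7 - 152)² = (-145)² = 21025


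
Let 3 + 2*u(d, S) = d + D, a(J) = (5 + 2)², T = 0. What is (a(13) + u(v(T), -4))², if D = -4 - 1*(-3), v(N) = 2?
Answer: 2304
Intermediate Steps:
a(J) = 49 (a(J) = 7² = 49)
D = -1 (D = -4 + 3 = -1)
u(d, S) = -2 + d/2 (u(d, S) = -3/2 + (d - 1)/2 = -3/2 + (-1 + d)/2 = -3/2 + (-½ + d/2) = -2 + d/2)
(a(13) + u(v(T), -4))² = (49 + (-2 + (½)*2))² = (49 + (-2 + 1))² = (49 - 1)² = 48² = 2304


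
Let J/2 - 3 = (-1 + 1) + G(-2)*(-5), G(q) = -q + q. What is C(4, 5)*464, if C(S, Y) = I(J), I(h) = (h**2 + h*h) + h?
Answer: 36192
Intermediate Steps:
G(q) = 0
J = 6 (J = 6 + 2*((-1 + 1) + 0*(-5)) = 6 + 2*(0 + 0) = 6 + 2*0 = 6 + 0 = 6)
I(h) = h + 2*h**2 (I(h) = (h**2 + h**2) + h = 2*h**2 + h = h + 2*h**2)
C(S, Y) = 78 (C(S, Y) = 6*(1 + 2*6) = 6*(1 + 12) = 6*13 = 78)
C(4, 5)*464 = 78*464 = 36192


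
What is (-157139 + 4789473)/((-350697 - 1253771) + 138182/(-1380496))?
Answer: -3197459278832/1107480897155 ≈ -2.8871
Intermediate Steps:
(-157139 + 4789473)/((-350697 - 1253771) + 138182/(-1380496)) = 4632334/(-1604468 + 138182*(-1/1380496)) = 4632334/(-1604468 - 69091/690248) = 4632334/(-1107480897155/690248) = 4632334*(-690248/1107480897155) = -3197459278832/1107480897155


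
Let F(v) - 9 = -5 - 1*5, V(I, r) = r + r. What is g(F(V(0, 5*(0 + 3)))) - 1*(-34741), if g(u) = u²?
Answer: 34742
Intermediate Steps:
V(I, r) = 2*r
F(v) = -1 (F(v) = 9 + (-5 - 1*5) = 9 + (-5 - 5) = 9 - 10 = -1)
g(F(V(0, 5*(0 + 3)))) - 1*(-34741) = (-1)² - 1*(-34741) = 1 + 34741 = 34742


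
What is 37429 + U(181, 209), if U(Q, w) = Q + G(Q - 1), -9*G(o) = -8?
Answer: 338498/9 ≈ 37611.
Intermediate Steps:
G(o) = 8/9 (G(o) = -⅑*(-8) = 8/9)
U(Q, w) = 8/9 + Q (U(Q, w) = Q + 8/9 = 8/9 + Q)
37429 + U(181, 209) = 37429 + (8/9 + 181) = 37429 + 1637/9 = 338498/9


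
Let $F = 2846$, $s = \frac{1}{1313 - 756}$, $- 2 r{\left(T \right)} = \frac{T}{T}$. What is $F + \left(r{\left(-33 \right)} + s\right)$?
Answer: $\frac{3169889}{1114} \approx 2845.5$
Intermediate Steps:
$r{\left(T \right)} = - \frac{1}{2}$ ($r{\left(T \right)} = - \frac{T \frac{1}{T}}{2} = \left(- \frac{1}{2}\right) 1 = - \frac{1}{2}$)
$s = \frac{1}{557} \approx 0.0017953$
$F + \left(r{\left(-33 \right)} + s\right) = 2846 + \left(- \frac{1}{2} + \frac{1}{557}\right) = 2846 - \frac{555}{1114} = \frac{3169889}{1114}$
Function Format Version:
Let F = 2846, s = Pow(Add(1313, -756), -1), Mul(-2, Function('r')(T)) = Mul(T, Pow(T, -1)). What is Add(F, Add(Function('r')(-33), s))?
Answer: Rational(3169889, 1114) ≈ 2845.5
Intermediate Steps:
Function('r')(T) = Rational(-1, 2) (Function('r')(T) = Mul(Rational(-1, 2), Mul(T, Pow(T, -1))) = Mul(Rational(-1, 2), 1) = Rational(-1, 2))
s = Rational(1, 557) (s = Pow(557, -1) = Rational(1, 557) ≈ 0.0017953)
Add(F, Add(Function('r')(-33), s)) = Add(2846, Add(Rational(-1, 2), Rational(1, 557))) = Add(2846, Rational(-555, 1114)) = Rational(3169889, 1114)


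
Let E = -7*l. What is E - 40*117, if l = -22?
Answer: -4526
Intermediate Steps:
E = 154 (E = -7*(-22) = 154)
E - 40*117 = 154 - 40*117 = 154 - 4680 = -4526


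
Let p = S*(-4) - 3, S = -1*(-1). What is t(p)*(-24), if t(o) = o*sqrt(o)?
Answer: 168*I*sqrt(7) ≈ 444.49*I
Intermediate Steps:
S = 1
p = -7 (p = 1*(-4) - 3 = -4 - 3 = -7)
t(o) = o**(3/2)
t(p)*(-24) = (-7)**(3/2)*(-24) = -7*I*sqrt(7)*(-24) = 168*I*sqrt(7)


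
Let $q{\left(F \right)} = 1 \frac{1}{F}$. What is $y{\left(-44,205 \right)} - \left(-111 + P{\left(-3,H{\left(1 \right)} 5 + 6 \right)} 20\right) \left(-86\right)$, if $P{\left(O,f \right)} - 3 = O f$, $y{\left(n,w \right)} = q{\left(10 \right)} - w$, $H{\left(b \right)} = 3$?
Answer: $- \frac{1129509}{10} \approx -1.1295 \cdot 10^{5}$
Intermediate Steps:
$q{\left(F \right)} = \frac{1}{F}$
$y{\left(n,w \right)} = \frac{1}{10} - w$
$P{\left(O,f \right)} = 3 + O f$
$y{\left(-44,205 \right)} - \left(-111 + P{\left(-3,H{\left(1 \right)} 5 + 6 \right)} 20\right) \left(-86\right) = \left(\frac{1}{10} - 205\right) - \left(-111 + \left(3 - 3 \left(3 \cdot 5 + 6\right)\right) 20\right) \left(-86\right) = \left(\frac{1}{10} - 205\right) - \left(-111 + \left(3 - 3 \left(15 + 6\right)\right) 20\right) \left(-86\right) = - \frac{2049}{10} - \left(-111 + \left(3 - 63\right) 20\right) \left(-86\right) = - \frac{2049}{10} - \left(-111 - 1200\right) \left(-86\right) = - \frac{2049}{10} - \left(-1311\right) \left(-86\right) = - \frac{2049}{10} - 112746 = - \frac{1129509}{10}$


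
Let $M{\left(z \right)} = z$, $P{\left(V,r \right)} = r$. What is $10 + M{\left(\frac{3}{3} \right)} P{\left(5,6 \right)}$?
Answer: $16$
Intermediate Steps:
$10 + M{\left(\frac{3}{3} \right)} P{\left(5,6 \right)} = 10 + \frac{3}{3} \cdot 6 = 10 + 3 \cdot \frac{1}{3} \cdot 6 = 10 + 1 \cdot 6 = 10 + 6 = 16$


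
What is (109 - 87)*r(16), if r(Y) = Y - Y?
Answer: 0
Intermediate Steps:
r(Y) = 0
(109 - 87)*r(16) = (109 - 87)*0 = 22*0 = 0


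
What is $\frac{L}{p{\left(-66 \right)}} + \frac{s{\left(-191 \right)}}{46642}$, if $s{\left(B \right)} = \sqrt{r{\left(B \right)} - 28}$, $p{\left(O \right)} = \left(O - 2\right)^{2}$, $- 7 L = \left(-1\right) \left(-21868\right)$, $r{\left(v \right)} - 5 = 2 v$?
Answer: $- \frac{781}{1156} + \frac{9 i \sqrt{5}}{46642} \approx -0.67561 + 0.00043147 i$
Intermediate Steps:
$r{\left(v \right)} = 5 + 2 v$
$L = -3124$ ($L = - \frac{\left(-1\right) \left(-21868\right)}{7} = \left(- \frac{1}{7}\right) 21868 = -3124$)
$p{\left(O \right)} = \left(-2 + O\right)^{2}$
$s{\left(B \right)} = \sqrt{-23 + 2 B}$ ($s{\left(B \right)} = \sqrt{\left(5 + 2 B\right) - 28} = \sqrt{-23 + 2 B}$)
$\frac{L}{p{\left(-66 \right)}} + \frac{s{\left(-191 \right)}}{46642} = - \frac{3124}{\left(-2 - 66\right)^{2}} + \frac{\sqrt{-23 + 2 \left(-191\right)}}{46642} = - \frac{3124}{\left(-68\right)^{2}} + \sqrt{-23 - 382} \cdot \frac{1}{46642} = - \frac{3124}{4624} + \sqrt{-405} \cdot \frac{1}{46642} = \left(-3124\right) \frac{1}{4624} + 9 i \sqrt{5} \cdot \frac{1}{46642} = - \frac{781}{1156} + \frac{9 i \sqrt{5}}{46642}$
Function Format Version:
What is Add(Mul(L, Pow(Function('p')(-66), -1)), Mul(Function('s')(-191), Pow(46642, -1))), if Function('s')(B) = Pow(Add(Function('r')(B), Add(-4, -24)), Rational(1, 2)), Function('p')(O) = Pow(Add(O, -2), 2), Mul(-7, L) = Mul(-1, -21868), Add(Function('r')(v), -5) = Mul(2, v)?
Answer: Add(Rational(-781, 1156), Mul(Rational(9, 46642), I, Pow(5, Rational(1, 2)))) ≈ Add(-0.67561, Mul(0.00043147, I))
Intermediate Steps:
Function('r')(v) = Add(5, Mul(2, v))
L = -3124 (L = Mul(Rational(-1, 7), Mul(-1, -21868)) = Mul(Rational(-1, 7), 21868) = -3124)
Function('p')(O) = Pow(Add(-2, O), 2)
Function('s')(B) = Pow(Add(-23, Mul(2, B)), Rational(1, 2)) (Function('s')(B) = Pow(Add(Add(5, Mul(2, B)), Add(-4, -24)), Rational(1, 2)) = Pow(Add(Add(5, Mul(2, B)), -28), Rational(1, 2)) = Pow(Add(-23, Mul(2, B)), Rational(1, 2)))
Add(Mul(L, Pow(Function('p')(-66), -1)), Mul(Function('s')(-191), Pow(46642, -1))) = Add(Mul(-3124, Pow(Pow(Add(-2, -66), 2), -1)), Mul(Pow(Add(-23, Mul(2, -191)), Rational(1, 2)), Pow(46642, -1))) = Add(Mul(-3124, Pow(Pow(-68, 2), -1)), Mul(Pow(Add(-23, -382), Rational(1, 2)), Rational(1, 46642))) = Add(Mul(-3124, Pow(4624, -1)), Mul(Pow(-405, Rational(1, 2)), Rational(1, 46642))) = Add(Mul(-3124, Rational(1, 4624)), Mul(Mul(9, I, Pow(5, Rational(1, 2))), Rational(1, 46642))) = Add(Rational(-781, 1156), Mul(Rational(9, 46642), I, Pow(5, Rational(1, 2))))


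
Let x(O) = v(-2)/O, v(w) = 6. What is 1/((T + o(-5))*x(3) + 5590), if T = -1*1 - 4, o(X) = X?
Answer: 1/5570 ≈ 0.00017953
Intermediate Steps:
T = -5 (T = -1 - 4 = -5)
x(O) = 6/O
1/((T + o(-5))*x(3) + 5590) = 1/((-5 - 5)*(6/3) + 5590) = 1/(-60/3 + 5590) = 1/(-10*2 + 5590) = 1/(-20 + 5590) = 1/5570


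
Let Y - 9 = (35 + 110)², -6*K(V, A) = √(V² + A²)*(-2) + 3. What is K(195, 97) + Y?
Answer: 42067/2 + √47434/3 ≈ 21106.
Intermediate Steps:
K(V, A) = -½ + √(A² + V²)/3 (K(V, A) = -(√(V² + A²)*(-2) + 3)/6 = -(√(A² + V²)*(-2) + 3)/6 = -(-2*√(A² + V²) + 3)/6 = -(3 - 2*√(A² + V²))/6 = -½ + √(A² + V²)/3)
Y = 21034 (Y = 9 + (35 + 110)² = 9 + 145² = 9 + 21025 = 21034)
K(195, 97) + Y = (-½ + √(97² + 195²)/3) + 21034 = (-½ + √(9409 + 38025)/3) + 21034 = (-½ + √47434/3) + 21034 = 42067/2 + √47434/3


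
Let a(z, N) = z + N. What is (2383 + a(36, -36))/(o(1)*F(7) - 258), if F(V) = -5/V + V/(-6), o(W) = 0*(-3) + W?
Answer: -100086/10915 ≈ -9.1696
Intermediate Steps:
o(W) = W (o(W) = 0 + W = W)
F(V) = -5/V - V/6 (F(V) = -5/V + V*(-⅙) = -5/V - V/6)
a(z, N) = N + z
(2383 + a(36, -36))/(o(1)*F(7) - 258) = (2383 + (-36 + 36))/(1*(-5/7 - ⅙*7) - 258) = (2383 + 0)/(1*(-5*⅐ - 7/6) - 258) = 2383/(1*(-5/7 - 7/6) - 258) = 2383/(1*(-79/42) - 258) = 2383/(-79/42 - 258) = 2383/(-10915/42) = 2383*(-42/10915) = -100086/10915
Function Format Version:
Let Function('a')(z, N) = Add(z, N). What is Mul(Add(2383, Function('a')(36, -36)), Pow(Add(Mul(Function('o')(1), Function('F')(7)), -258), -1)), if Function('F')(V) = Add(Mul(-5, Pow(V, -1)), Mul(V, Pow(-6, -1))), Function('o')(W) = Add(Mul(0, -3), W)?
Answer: Rational(-100086, 10915) ≈ -9.1696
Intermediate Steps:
Function('o')(W) = W (Function('o')(W) = Add(0, W) = W)
Function('F')(V) = Add(Mul(-5, Pow(V, -1)), Mul(Rational(-1, 6), V)) (Function('F')(V) = Add(Mul(-5, Pow(V, -1)), Mul(V, Rational(-1, 6))) = Add(Mul(-5, Pow(V, -1)), Mul(Rational(-1, 6), V)))
Function('a')(z, N) = Add(N, z)
Mul(Add(2383, Function('a')(36, -36)), Pow(Add(Mul(Function('o')(1), Function('F')(7)), -258), -1)) = Mul(Add(2383, Add(-36, 36)), Pow(Add(Mul(1, Add(Mul(-5, Pow(7, -1)), Mul(Rational(-1, 6), 7))), -258), -1)) = Mul(Add(2383, 0), Pow(Add(Mul(1, Add(Mul(-5, Rational(1, 7)), Rational(-7, 6))), -258), -1)) = Mul(2383, Pow(Add(Mul(1, Add(Rational(-5, 7), Rational(-7, 6))), -258), -1)) = Mul(2383, Pow(Add(Mul(1, Rational(-79, 42)), -258), -1)) = Mul(2383, Pow(Add(Rational(-79, 42), -258), -1)) = Mul(2383, Pow(Rational(-10915, 42), -1)) = Mul(2383, Rational(-42, 10915)) = Rational(-100086, 10915)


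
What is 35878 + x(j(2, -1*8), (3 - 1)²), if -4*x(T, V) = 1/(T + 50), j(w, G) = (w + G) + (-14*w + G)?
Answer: 1148095/32 ≈ 35878.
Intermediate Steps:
j(w, G) = -13*w + 2*G (j(w, G) = (G + w) + (G - 14*w) = -13*w + 2*G)
x(T, V) = -1/(4*(50 + T)) (x(T, V) = -1/(4*(T + 50)) = -1/(4*(50 + T)))
35878 + x(j(2, -1*8), (3 - 1)²) = 35878 - 1/(200 + 4*(-13*2 + 2*(-1*8))) = 35878 - 1/(200 + 4*(-26 + 2*(-8))) = 35878 - 1/(200 + 4*(-26 - 16)) = 35878 - 1/(200 + 4*(-42)) = 35878 - 1/(200 - 168) = 35878 - 1/32 = 1148095/32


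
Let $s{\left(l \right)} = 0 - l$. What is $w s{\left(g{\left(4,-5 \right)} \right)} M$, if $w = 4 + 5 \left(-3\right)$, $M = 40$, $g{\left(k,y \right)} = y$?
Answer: $-2200$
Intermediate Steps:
$s{\left(l \right)} = - l$
$w = -11$ ($w = 4 - 15 = -11$)
$w s{\left(g{\left(4,-5 \right)} \right)} M = - 11 \left(\left(-1\right) \left(-5\right)\right) 40 = \left(-11\right) 5 \cdot 40 = \left(-55\right) 40 = -2200$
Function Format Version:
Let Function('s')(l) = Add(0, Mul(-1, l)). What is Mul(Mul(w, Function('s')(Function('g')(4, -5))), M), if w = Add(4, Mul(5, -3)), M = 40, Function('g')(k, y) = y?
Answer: -2200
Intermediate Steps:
Function('s')(l) = Mul(-1, l)
w = -11 (w = Add(4, -15) = -11)
Mul(Mul(w, Function('s')(Function('g')(4, -5))), M) = Mul(Mul(-11, Mul(-1, -5)), 40) = Mul(Mul(-11, 5), 40) = Mul(-55, 40) = -2200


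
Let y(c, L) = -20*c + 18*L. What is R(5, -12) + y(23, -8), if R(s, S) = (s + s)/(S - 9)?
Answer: -12694/21 ≈ -604.48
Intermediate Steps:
R(s, S) = 2*s/(-9 + S) (R(s, S) = (2*s)/(-9 + S) = 2*s/(-9 + S))
R(5, -12) + y(23, -8) = 2*5/(-9 - 12) + (-20*23 + 18*(-8)) = 2*5/(-21) + (-460 - 144) = 2*5*(-1/21) - 604 = -10/21 - 604 = -12694/21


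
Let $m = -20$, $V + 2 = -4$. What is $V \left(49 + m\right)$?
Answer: $-174$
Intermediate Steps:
$V = -6$ ($V = -2 - 4 = -6$)
$V \left(49 + m\right) = - 6 \left(49 - 20\right) = \left(-6\right) 29 = -174$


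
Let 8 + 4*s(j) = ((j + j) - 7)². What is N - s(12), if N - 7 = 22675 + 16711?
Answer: 157291/4 ≈ 39323.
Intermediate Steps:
N = 39393 (N = 7 + (22675 + 16711) = 7 + 39386 = 39393)
s(j) = -2 + (-7 + 2*j)²/4 (s(j) = -2 + ((j + j) - 7)²/4 = -2 + (2*j - 7)²/4 = -2 + (-7 + 2*j)²/4)
N - s(12) = 39393 - (-2 + (-7 + 2*12)²/4) = 39393 - (-2 + (-7 + 24)²/4) = 39393 - (-2 + (¼)*17²) = 39393 - (-2 + (¼)*289) = 39393 - (-2 + 289/4) = 39393 - 1*281/4 = 39393 - 281/4 = 157291/4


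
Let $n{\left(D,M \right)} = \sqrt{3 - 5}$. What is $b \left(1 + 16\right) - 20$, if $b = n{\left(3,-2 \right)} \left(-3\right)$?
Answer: $-20 - 51 i \sqrt{2} \approx -20.0 - 72.125 i$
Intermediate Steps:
$n{\left(D,M \right)} = i \sqrt{2}$ ($n{\left(D,M \right)} = \sqrt{-2} = i \sqrt{2}$)
$b = - 3 i \sqrt{2}$ ($b = i \sqrt{2} \left(-3\right) = - 3 i \sqrt{2} \approx - 4.2426 i$)
$b \left(1 + 16\right) - 20 = - 3 i \sqrt{2} \left(1 + 16\right) - 20 = - 3 i \sqrt{2} \cdot 17 - 20 = - 51 i \sqrt{2} - 20 = -20 - 51 i \sqrt{2}$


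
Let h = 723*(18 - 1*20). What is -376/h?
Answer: 188/723 ≈ 0.26003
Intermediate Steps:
h = -1446 (h = 723*(18 - 20) = 723*(-2) = -1446)
-376/h = -376/(-1446) = -376*(-1/1446) = 188/723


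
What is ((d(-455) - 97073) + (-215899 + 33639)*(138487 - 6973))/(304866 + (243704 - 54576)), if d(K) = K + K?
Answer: -23969839623/493994 ≈ -48523.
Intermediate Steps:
d(K) = 2*K
((d(-455) - 97073) + (-215899 + 33639)*(138487 - 6973))/(304866 + (243704 - 54576)) = ((2*(-455) - 97073) + (-215899 + 33639)*(138487 - 6973))/(304866 + (243704 - 54576)) = ((-910 - 97073) - 182260*131514)/(304866 + 189128) = (-97983 - 23969741640)/493994 = -23969839623*1/493994 = -23969839623/493994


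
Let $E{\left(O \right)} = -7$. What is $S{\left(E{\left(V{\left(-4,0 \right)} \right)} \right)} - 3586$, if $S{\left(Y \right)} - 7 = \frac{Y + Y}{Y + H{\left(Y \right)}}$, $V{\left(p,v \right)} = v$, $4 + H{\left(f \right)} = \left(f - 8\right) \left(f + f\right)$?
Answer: $- \frac{712235}{199} \approx -3579.1$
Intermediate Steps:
$H{\left(f \right)} = -4 + 2 f \left(-8 + f\right)$ ($H{\left(f \right)} = -4 + \left(f - 8\right) \left(f + f\right) = -4 + \left(-8 + f\right) 2 f = -4 + 2 f \left(-8 + f\right)$)
$S{\left(Y \right)} = 7 + \frac{2 Y}{-4 - 15 Y + 2 Y^{2}}$ ($S{\left(Y \right)} = 7 + \frac{Y + Y}{Y - \left(4 - 2 Y^{2} + 16 Y\right)} = 7 + \frac{2 Y}{-4 - 15 Y + 2 Y^{2}}$)
$S{\left(E{\left(V{\left(-4,0 \right)} \right)} \right)} - 3586 = \frac{28 - 14 \left(-7\right)^{2} + 103 \left(-7\right)}{4 - 2 \left(-7\right)^{2} + 15 \left(-7\right)} - 3586 = \frac{28 - 686 - 721}{4 - 98 - 105} - 3586 = \frac{1}{-199} \left(-1379\right) - 3586 = \left(- \frac{1}{199}\right) \left(-1379\right) - 3586 = \frac{1379}{199} - 3586 = - \frac{712235}{199}$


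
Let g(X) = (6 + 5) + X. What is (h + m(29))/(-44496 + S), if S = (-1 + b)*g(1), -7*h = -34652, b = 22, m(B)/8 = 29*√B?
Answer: -8663/77427 - 58*√29/11061 ≈ -0.14012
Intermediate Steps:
m(B) = 232*√B (m(B) = 8*(29*√B) = 232*√B)
g(X) = 11 + X
h = 34652/7 (h = -⅐*(-34652) = 34652/7 ≈ 4950.3)
S = 252 (S = (-1 + 22)*(11 + 1) = 21*12 = 252)
(h + m(29))/(-44496 + S) = (34652/7 + 232*√29)/(-44496 + 252) = (34652/7 + 232*√29)/(-44244) = (34652/7 + 232*√29)*(-1/44244) = -8663/77427 - 58*√29/11061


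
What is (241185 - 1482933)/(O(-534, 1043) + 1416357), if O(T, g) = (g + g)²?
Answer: -1241748/5767753 ≈ -0.21529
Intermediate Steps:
O(T, g) = 4*g² (O(T, g) = (2*g)² = 4*g²)
(241185 - 1482933)/(O(-534, 1043) + 1416357) = (241185 - 1482933)/(4*1043² + 1416357) = -1241748/(4*1087849 + 1416357) = -1241748/(4351396 + 1416357) = -1241748/5767753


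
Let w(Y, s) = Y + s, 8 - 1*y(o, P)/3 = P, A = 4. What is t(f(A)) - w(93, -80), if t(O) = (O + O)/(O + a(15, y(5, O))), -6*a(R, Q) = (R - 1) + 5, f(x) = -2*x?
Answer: -775/67 ≈ -11.567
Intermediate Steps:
y(o, P) = 24 - 3*P
a(R, Q) = -⅔ - R/6 (a(R, Q) = -((R - 1) + 5)/6 = -((-1 + R) + 5)/6 = -(4 + R)/6 = -⅔ - R/6)
t(O) = 2*O/(-19/6 + O) (t(O) = (O + O)/(O + (-⅔ - ⅙*15)) = (2*O)/(O + (-⅔ - 5/2)) = (2*O)/(O - 19/6) = (2*O)/(-19/6 + O) = 2*O/(-19/6 + O))
t(f(A)) - w(93, -80) = 12*(-2*4)/(-19 + 6*(-2*4)) - (93 - 80) = 12*(-8)/(-19 + 6*(-8)) - 1*13 = 12*(-8)/(-19 - 48) - 13 = 12*(-8)/(-67) - 13 = 12*(-8)*(-1/67) - 13 = 96/67 - 13 = -775/67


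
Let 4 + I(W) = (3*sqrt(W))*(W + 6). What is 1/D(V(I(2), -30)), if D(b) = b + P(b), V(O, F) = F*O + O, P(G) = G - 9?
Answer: -223/3825599 - 1392*sqrt(2)/3825599 ≈ -0.00057287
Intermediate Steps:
P(G) = -9 + G
I(W) = -4 + 3*sqrt(W)*(6 + W) (I(W) = -4 + (3*sqrt(W))*(W + 6) = -4 + (3*sqrt(W))*(6 + W) = -4 + 3*sqrt(W)*(6 + W))
V(O, F) = O + F*O
D(b) = -9 + 2*b (D(b) = b + (-9 + b) = -9 + 2*b)
1/D(V(I(2), -30)) = 1/(-9 + 2*((-4 + 3*2**(3/2) + 18*sqrt(2))*(1 - 30))) = 1/(-9 + 2*((-4 + 3*(2*sqrt(2)) + 18*sqrt(2))*(-29))) = 1/(-9 + 2*((-4 + 6*sqrt(2) + 18*sqrt(2))*(-29))) = 1/(-9 + 2*((-4 + 24*sqrt(2))*(-29))) = 1/(-9 + 2*(116 - 696*sqrt(2))) = 1/(-9 + (232 - 1392*sqrt(2))) = 1/(223 - 1392*sqrt(2))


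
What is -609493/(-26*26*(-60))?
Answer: -609493/40560 ≈ -15.027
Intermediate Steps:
-609493/(-26*26*(-60)) = -609493/((-676*(-60))) = -609493/40560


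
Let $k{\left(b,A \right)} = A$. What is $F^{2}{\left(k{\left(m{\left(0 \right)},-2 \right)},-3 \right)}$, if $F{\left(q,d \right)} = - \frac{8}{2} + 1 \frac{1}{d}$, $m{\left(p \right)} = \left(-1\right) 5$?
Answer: $\frac{169}{9} \approx 18.778$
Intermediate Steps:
$m{\left(p \right)} = -5$
$F{\left(q,d \right)} = -4 + \frac{1}{d}$ ($F{\left(q,d \right)} = \left(-8\right) \frac{1}{2} + \frac{1}{d} = -4 + \frac{1}{d}$)
$F^{2}{\left(k{\left(m{\left(0 \right)},-2 \right)},-3 \right)} = \left(-4 + \frac{1}{-3}\right)^{2} = \left(-4 - \frac{1}{3}\right)^{2} = \left(- \frac{13}{3}\right)^{2} = \frac{169}{9}$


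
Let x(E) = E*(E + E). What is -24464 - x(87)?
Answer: -39602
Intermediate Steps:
x(E) = 2*E**2 (x(E) = E*(2*E) = 2*E**2)
-24464 - x(87) = -24464 - 2*87**2 = -24464 - 2*7569 = -24464 - 1*15138 = -24464 - 15138 = -39602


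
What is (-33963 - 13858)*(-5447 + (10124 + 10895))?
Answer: -744668612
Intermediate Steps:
(-33963 - 13858)*(-5447 + (10124 + 10895)) = -47821*(-5447 + 21019) = -47821*15572 = -744668612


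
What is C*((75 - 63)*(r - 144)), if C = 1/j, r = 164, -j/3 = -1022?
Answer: 40/511 ≈ 0.078278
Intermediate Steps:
j = 3066 (j = -3*(-1022) = 3066)
C = 1/3066 ≈ 0.00032616
C*((75 - 63)*(r - 144)) = ((75 - 63)*(164 - 144))/3066 = (12*20)/3066 = (1/3066)*240 = 40/511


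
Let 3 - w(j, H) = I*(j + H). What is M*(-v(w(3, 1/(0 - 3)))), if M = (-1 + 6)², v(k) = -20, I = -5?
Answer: 500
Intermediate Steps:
w(j, H) = 3 + 5*H + 5*j (w(j, H) = 3 - (-5)*(j + H) = 3 - (-5)*(H + j) = 3 - (-5*H - 5*j) = 3 + (5*H + 5*j) = 3 + 5*H + 5*j)
M = 25 (M = 5² = 25)
M*(-v(w(3, 1/(0 - 3)))) = 25*(-1*(-20)) = 25*20 = 500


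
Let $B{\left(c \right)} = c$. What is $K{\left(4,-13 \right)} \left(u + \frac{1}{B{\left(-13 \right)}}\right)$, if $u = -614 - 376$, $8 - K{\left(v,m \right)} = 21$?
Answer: $12871$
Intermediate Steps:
$K{\left(v,m \right)} = -13$ ($K{\left(v,m \right)} = 8 - 21 = -13$)
$u = -990$ ($u = -614 - 376 = -990$)
$K{\left(4,-13 \right)} \left(u + \frac{1}{B{\left(-13 \right)}}\right) = - 13 \left(-990 + \frac{1}{-13}\right) = - 13 \left(-990 - \frac{1}{13}\right) = \left(-13\right) \left(- \frac{12871}{13}\right) = 12871$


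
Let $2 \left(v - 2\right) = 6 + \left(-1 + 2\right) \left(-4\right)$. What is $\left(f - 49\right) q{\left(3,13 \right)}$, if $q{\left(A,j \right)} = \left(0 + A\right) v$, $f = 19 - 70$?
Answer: $-900$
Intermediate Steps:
$v = 3$ ($v = 2 + \frac{6 + \left(-1 + 2\right) \left(-4\right)}{2} = 2 + \frac{6 + 1 \left(-4\right)}{2} = 2 + \frac{6 - 4}{2} = 2 + \frac{1}{2} \cdot 2 = 2 + 1 = 3$)
$f = -51$
$q{\left(A,j \right)} = 3 A$ ($q{\left(A,j \right)} = \left(0 + A\right) 3 = A 3 = 3 A$)
$\left(f - 49\right) q{\left(3,13 \right)} = \left(-51 - 49\right) 3 \cdot 3 = \left(-100\right) 9 = -900$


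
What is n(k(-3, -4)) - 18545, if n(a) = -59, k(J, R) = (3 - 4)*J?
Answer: -18604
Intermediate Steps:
k(J, R) = -J
n(k(-3, -4)) - 18545 = -59 - 18545 = -18604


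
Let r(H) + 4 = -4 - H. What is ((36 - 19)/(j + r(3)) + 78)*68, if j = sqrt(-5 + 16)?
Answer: 25942/5 - 578*sqrt(11)/55 ≈ 5153.5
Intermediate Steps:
r(H) = -8 - H (r(H) = -4 + (-4 - H) = -8 - H)
j = sqrt(11) ≈ 3.3166
((36 - 19)/(j + r(3)) + 78)*68 = ((36 - 19)/(sqrt(11) + (-8 - 1*3)) + 78)*68 = (17/(sqrt(11) + (-8 - 3)) + 78)*68 = (17/(sqrt(11) - 11) + 78)*68 = (17/(-11 + sqrt(11)) + 78)*68 = (78 + 17/(-11 + sqrt(11)))*68 = 5304 + 1156/(-11 + sqrt(11))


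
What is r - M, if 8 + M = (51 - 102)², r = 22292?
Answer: 19699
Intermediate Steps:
M = 2593 (M = -8 + (51 - 102)² = -8 + (-51)² = -8 + 2601 = 2593)
r - M = 22292 - 1*2593 = 22292 - 2593 = 19699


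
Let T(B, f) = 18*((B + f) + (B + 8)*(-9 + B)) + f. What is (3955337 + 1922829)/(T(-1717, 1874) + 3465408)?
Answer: 419869/4040380 ≈ 0.10392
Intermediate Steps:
T(B, f) = 18*B + 19*f + 18*(-9 + B)*(8 + B) (T(B, f) = 18*((B + f) + (8 + B)*(-9 + B)) + f = 18*((B + f) + (-9 + B)*(8 + B)) + f = 18*(B + f + (-9 + B)*(8 + B)) + f = (18*B + 18*f + 18*(-9 + B)*(8 + B)) + f = 18*B + 19*f + 18*(-9 + B)*(8 + B))
(3955337 + 1922829)/(T(-1717, 1874) + 3465408) = (3955337 + 1922829)/((-1296 + 18*(-1717)² + 19*1874) + 3465408) = 5878166/((-1296 + 18*2948089 + 35606) + 3465408) = 5878166/((-1296 + 53065602 + 35606) + 3465408) = 5878166/(53099912 + 3465408) = 5878166/56565320 = 5878166*(1/56565320) = 419869/4040380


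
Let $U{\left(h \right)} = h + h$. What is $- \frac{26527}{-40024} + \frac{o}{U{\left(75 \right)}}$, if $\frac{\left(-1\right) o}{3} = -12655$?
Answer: $\frac{50783007}{200120} \approx 253.76$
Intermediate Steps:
$o = 37965$ ($o = \left(-3\right) \left(-12655\right) = 37965$)
$U{\left(h \right)} = 2 h$
$- \frac{26527}{-40024} + \frac{o}{U{\left(75 \right)}} = - \frac{26527}{-40024} + \frac{37965}{2 \cdot 75} = \left(-26527\right) \left(- \frac{1}{40024}\right) + \frac{37965}{150} = \frac{26527}{40024} + 37965 \cdot \frac{1}{150} = \frac{26527}{40024} + \frac{2531}{10} = \frac{50783007}{200120}$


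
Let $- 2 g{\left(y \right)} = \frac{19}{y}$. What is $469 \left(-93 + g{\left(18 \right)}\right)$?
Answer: $- \frac{1579123}{36} \approx -43865.0$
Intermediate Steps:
$g{\left(y \right)} = - \frac{19}{2 y}$ ($g{\left(y \right)} = - \frac{19 \frac{1}{y}}{2} = - \frac{19}{2 y}$)
$469 \left(-93 + g{\left(18 \right)}\right) = 469 \left(-93 - \frac{19}{2 \cdot 18}\right) = 469 \left(-93 - \frac{19}{36}\right) = 469 \left(- \frac{3367}{36}\right) = - \frac{1579123}{36}$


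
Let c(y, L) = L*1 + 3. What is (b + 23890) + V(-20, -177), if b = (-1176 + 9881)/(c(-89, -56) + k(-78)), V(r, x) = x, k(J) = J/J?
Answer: 1224371/52 ≈ 23546.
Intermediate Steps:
k(J) = 1
c(y, L) = 3 + L (c(y, L) = L + 3 = 3 + L)
b = -8705/52 (b = (-1176 + 9881)/((3 - 56) + 1) = 8705/(-53 + 1) = 8705/(-52) = 8705*(-1/52) = -8705/52 ≈ -167.40)
(b + 23890) + V(-20, -177) = (-8705/52 + 23890) - 177 = 1233575/52 - 177 = 1224371/52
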